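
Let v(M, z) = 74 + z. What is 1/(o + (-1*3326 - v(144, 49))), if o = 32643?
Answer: 1/29194 ≈ 3.4254e-5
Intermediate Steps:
1/(o + (-1*3326 - v(144, 49))) = 1/(32643 + (-1*3326 - (74 + 49))) = 1/(32643 + (-3326 - 1*123)) = 1/(32643 + (-3326 - 123)) = 1/(32643 - 3449) = 1/29194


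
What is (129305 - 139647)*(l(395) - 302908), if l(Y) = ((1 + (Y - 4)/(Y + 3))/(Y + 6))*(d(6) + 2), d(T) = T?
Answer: 249984262658912/79799 ≈ 3.1327e+9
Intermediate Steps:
l(Y) = 8*(1 + (-4 + Y)/(3 + Y))/(6 + Y) (l(Y) = ((1 + (Y - 4)/(Y + 3))/(Y + 6))*(6 + 2) = ((1 + (-4 + Y)/(3 + Y))/(6 + Y))*8 = 8*(1 + (-4 + Y)/(3 + Y))/(6 + Y))
(129305 - 139647)*(l(395) - 302908) = (129305 - 139647)*(8*(-1 + 2*395)/(18 + 395**2 + 9*395) - 302908) = -10342*(8*(-1 + 790)/(18 + 156025 + 3555) - 302908) = -10342*(8*789/159598 - 302908) = -10342*(8*(1/159598)*789 - 302908) = -10342*(3156/79799 - 302908) = -10342*(-24171752336/79799) = 249984262658912/79799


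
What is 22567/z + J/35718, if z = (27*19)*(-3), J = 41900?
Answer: -123594001/9161667 ≈ -13.490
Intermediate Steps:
z = -1539 (z = 513*(-3) = -1539)
22567/z + J/35718 = 22567/(-1539) + 41900/35718 = 22567*(-1/1539) + 41900*(1/35718) = -22567/1539 + 20950/17859 = -123594001/9161667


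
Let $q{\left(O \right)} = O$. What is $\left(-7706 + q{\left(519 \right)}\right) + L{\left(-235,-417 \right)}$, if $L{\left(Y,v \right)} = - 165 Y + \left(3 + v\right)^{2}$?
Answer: $202984$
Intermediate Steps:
$L{\left(Y,v \right)} = \left(3 + v\right)^{2} - 165 Y$
$\left(-7706 + q{\left(519 \right)}\right) + L{\left(-235,-417 \right)} = \left(-7706 + 519\right) - \left(-38775 - \left(3 - 417\right)^{2}\right) = -7187 + \left(\left(-414\right)^{2} + 38775\right) = -7187 + \left(171396 + 38775\right) = -7187 + 210171 = 202984$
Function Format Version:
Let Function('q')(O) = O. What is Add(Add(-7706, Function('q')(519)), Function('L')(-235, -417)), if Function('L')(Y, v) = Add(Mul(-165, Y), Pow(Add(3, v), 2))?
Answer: 202984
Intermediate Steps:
Function('L')(Y, v) = Add(Pow(Add(3, v), 2), Mul(-165, Y))
Add(Add(-7706, Function('q')(519)), Function('L')(-235, -417)) = Add(Add(-7706, 519), Add(Pow(Add(3, -417), 2), Mul(-165, -235))) = Add(-7187, Add(Pow(-414, 2), 38775)) = Add(-7187, Add(171396, 38775)) = Add(-7187, 210171) = 202984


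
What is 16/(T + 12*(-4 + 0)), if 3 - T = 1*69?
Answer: -8/57 ≈ -0.14035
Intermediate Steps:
T = -66 (T = 3 - 69 = -66)
16/(T + 12*(-4 + 0)) = 16/(-66 + 12*(-4 + 0)) = 16/(-66 + 12*(-4)) = 16/(-66 - 48) = 16/(-114) = 16*(-1/114) = -8/57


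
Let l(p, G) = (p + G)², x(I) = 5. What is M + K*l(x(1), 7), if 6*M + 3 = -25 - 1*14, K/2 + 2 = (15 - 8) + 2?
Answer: 2009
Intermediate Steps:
K = 14 (K = -4 + 2*((15 - 8) + 2) = -4 + 2*(7 + 2) = -4 + 2*9 = -4 + 18 = 14)
l(p, G) = (G + p)²
M = -7 (M = -½ + (-25 - 1*14)/6 = -½ + (-25 - 14)/6 = -½ + (⅙)*(-39) = -½ - 13/2 = -7)
M + K*l(x(1), 7) = -7 + 14*(7 + 5)² = -7 + 14*12² = -7 + 14*144 = -7 + 2016 = 2009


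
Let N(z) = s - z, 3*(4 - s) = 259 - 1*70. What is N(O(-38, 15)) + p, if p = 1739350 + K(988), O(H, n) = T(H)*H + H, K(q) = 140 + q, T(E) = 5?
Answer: 1740647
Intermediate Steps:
s = -59 (s = 4 - (259 - 1*70)/3 = 4 - (259 - 70)/3 = 4 - ⅓*189 = 4 - 63 = -59)
O(H, n) = 6*H (O(H, n) = 5*H + H = 6*H)
N(z) = -59 - z
p = 1740478 (p = 1739350 + (140 + 988) = 1739350 + 1128 = 1740478)
N(O(-38, 15)) + p = (-59 - 6*(-38)) + 1740478 = (-59 - 1*(-228)) + 1740478 = (-59 + 228) + 1740478 = 169 + 1740478 = 1740647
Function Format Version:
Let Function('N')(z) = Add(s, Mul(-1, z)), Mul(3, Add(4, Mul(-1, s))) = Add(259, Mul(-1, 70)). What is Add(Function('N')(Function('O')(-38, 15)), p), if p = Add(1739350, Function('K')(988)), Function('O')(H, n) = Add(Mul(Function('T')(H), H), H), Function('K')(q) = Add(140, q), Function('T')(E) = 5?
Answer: 1740647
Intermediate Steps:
s = -59 (s = Add(4, Mul(Rational(-1, 3), Add(259, Mul(-1, 70)))) = Add(4, Mul(Rational(-1, 3), Add(259, -70))) = Add(4, Mul(Rational(-1, 3), 189)) = Add(4, -63) = -59)
Function('O')(H, n) = Mul(6, H) (Function('O')(H, n) = Add(Mul(5, H), H) = Mul(6, H))
Function('N')(z) = Add(-59, Mul(-1, z))
p = 1740478 (p = Add(1739350, Add(140, 988)) = Add(1739350, 1128) = 1740478)
Add(Function('N')(Function('O')(-38, 15)), p) = Add(Add(-59, Mul(-1, Mul(6, -38))), 1740478) = Add(Add(-59, Mul(-1, -228)), 1740478) = Add(Add(-59, 228), 1740478) = Add(169, 1740478) = 1740647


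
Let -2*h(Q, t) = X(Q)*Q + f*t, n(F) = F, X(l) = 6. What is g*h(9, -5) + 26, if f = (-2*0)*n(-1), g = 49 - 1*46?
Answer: -55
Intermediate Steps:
g = 3 (g = 49 - 46 = 3)
f = 0 (f = -2*0*(-1) = 0*(-1) = 0)
h(Q, t) = -3*Q (h(Q, t) = -(6*Q + 0*t)/2 = -(6*Q + 0)/2 = -3*Q)
g*h(9, -5) + 26 = 3*(-3*9) + 26 = 3*(-27) + 26 = -81 + 26 = -55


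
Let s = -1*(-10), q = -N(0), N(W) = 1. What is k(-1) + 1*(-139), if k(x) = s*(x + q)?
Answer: -159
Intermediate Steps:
q = -1 (q = -1*1 = -1)
s = 10
k(x) = -10 + 10*x (k(x) = 10*(x - 1) = 10*(-1 + x) = -10 + 10*x)
k(-1) + 1*(-139) = (-10 + 10*(-1)) + 1*(-139) = (-10 - 10) - 139 = -20 - 139 = -159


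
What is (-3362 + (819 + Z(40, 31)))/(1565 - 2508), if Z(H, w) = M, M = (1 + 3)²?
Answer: 2527/943 ≈ 2.6797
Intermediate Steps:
M = 16 (M = 4² = 16)
Z(H, w) = 16
(-3362 + (819 + Z(40, 31)))/(1565 - 2508) = (-3362 + (819 + 16))/(1565 - 2508) = (-3362 + 835)/(-943) = -2527*(-1/943) = 2527/943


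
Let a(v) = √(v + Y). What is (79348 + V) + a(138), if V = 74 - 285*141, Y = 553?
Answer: 39237 + √691 ≈ 39263.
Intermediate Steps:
V = -40111 (V = 74 - 40185 = -40111)
a(v) = √(553 + v) (a(v) = √(v + 553) = √(553 + v))
(79348 + V) + a(138) = (79348 - 40111) + √(553 + 138) = 39237 + √691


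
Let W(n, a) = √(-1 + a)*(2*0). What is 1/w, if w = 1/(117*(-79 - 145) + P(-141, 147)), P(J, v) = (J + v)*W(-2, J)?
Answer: -26208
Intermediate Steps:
W(n, a) = 0 (W(n, a) = √(-1 + a)*0 = 0)
P(J, v) = 0 (P(J, v) = (J + v)*0 = 0)
w = -1/26208 (w = 1/(117*(-79 - 145) + 0) = 1/(117*(-224) + 0) = 1/(-26208 + 0) = 1/(-26208) = -1/26208 ≈ -3.8156e-5)
1/w = 1/(-1/26208) = -26208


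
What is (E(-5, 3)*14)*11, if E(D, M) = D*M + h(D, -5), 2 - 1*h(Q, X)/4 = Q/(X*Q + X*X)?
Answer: -5082/5 ≈ -1016.4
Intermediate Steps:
h(Q, X) = 8 - 4*Q/(X**2 + Q*X) (h(Q, X) = 8 - 4*Q/(X*Q + X*X) = 8 - 4*Q/(Q*X + X**2) = 8 - 4*Q/(X**2 + Q*X))
E(D, M) = D*M - 4*(50 - 11*D)/(5*(-5 + D)) (E(D, M) = D*M + 4*(-D + 2*(-5)**2 + 2*D*(-5))/(-5*(D - 5)) = D*M + 4*(-1/5)*(-D + 2*25 - 10*D)/(-5 + D) = D*M + 4*(-1/5)*(-D + 50 - 10*D)/(-5 + D) = D*M + 4*(-1/5)*(50 - 11*D)/(-5 + D) = D*M - 4*(50 - 11*D)/(5*(-5 + D)))
(E(-5, 3)*14)*11 = (((-40 + (44/5)*(-5) - 5*3*(-5 - 5))/(-5 - 5))*14)*11 = (((-40 - 44 - 5*3*(-10))/(-10))*14)*11 = (-(-40 - 44 + 150)/10*14)*11 = (-1/10*66*14)*11 = -33/5*14*11 = -462/5*11 = -5082/5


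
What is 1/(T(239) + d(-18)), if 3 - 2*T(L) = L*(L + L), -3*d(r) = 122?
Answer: -6/342961 ≈ -1.7495e-5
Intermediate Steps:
d(r) = -122/3 (d(r) = -⅓*122 = -122/3)
T(L) = 3/2 - L² (T(L) = 3/2 - L*(L + L)/2 = 3/2 - L*2*L/2 = 3/2 - L²)
1/(T(239) + d(-18)) = 1/((3/2 - 1*239²) - 122/3) = 1/((3/2 - 1*57121) - 122/3) = 1/((3/2 - 57121) - 122/3) = 1/(-114239/2 - 122/3) = 1/(-342961/6) = -6/342961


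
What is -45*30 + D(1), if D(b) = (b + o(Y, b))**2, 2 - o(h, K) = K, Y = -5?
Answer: -1346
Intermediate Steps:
o(h, K) = 2 - K
D(b) = 4 (D(b) = (b + (2 - b))**2 = 2**2 = 4)
-45*30 + D(1) = -45*30 + 4 = -1350 + 4 = -1346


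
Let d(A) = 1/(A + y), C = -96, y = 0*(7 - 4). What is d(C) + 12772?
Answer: 1226111/96 ≈ 12772.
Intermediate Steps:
y = 0 (y = 0*3 = 0)
d(A) = 1/A (d(A) = 1/(A + 0) = 1/A)
d(C) + 12772 = 1/(-96) + 12772 = -1/96 + 12772 = 1226111/96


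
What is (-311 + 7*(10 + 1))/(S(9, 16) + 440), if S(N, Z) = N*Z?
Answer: -117/292 ≈ -0.40068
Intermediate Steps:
(-311 + 7*(10 + 1))/(S(9, 16) + 440) = (-311 + 7*(10 + 1))/(9*16 + 440) = (-311 + 7*11)/(144 + 440) = (-311 + 77)/584 = -234*1/584 = -117/292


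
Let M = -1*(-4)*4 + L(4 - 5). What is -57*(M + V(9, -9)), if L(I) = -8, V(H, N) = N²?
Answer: -5073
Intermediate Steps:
M = 8 (M = -1*(-4)*4 - 8 = 4*4 - 8 = 16 - 8 = 8)
-57*(M + V(9, -9)) = -57*(8 + (-9)²) = -57*(8 + 81) = -57*89 = -5073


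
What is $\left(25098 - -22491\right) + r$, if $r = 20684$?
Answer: $68273$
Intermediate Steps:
$\left(25098 - -22491\right) + r = \left(25098 - -22491\right) + 20684 = \left(25098 + 22491\right) + 20684 = 47589 + 20684 = 68273$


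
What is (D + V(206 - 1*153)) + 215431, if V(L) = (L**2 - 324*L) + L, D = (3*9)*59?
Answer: 202714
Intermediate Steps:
D = 1593 (D = 27*59 = 1593)
V(L) = L**2 - 323*L
(D + V(206 - 1*153)) + 215431 = (1593 + (206 - 1*153)*(-323 + (206 - 1*153))) + 215431 = (1593 + (206 - 153)*(-323 + (206 - 153))) + 215431 = (1593 + 53*(-323 + 53)) + 215431 = (1593 + 53*(-270)) + 215431 = (1593 - 14310) + 215431 = -12717 + 215431 = 202714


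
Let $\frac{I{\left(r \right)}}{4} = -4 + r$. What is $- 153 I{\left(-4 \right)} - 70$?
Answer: $4826$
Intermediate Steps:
$I{\left(r \right)} = -16 + 4 r$ ($I{\left(r \right)} = 4 \left(-4 + r\right) = -16 + 4 r$)
$- 153 I{\left(-4 \right)} - 70 = - 153 \left(-16 + 4 \left(-4\right)\right) - 70 = - 153 \left(-16 - 16\right) - 70 = \left(-153\right) \left(-32\right) - 70 = 4896 - 70 = 4826$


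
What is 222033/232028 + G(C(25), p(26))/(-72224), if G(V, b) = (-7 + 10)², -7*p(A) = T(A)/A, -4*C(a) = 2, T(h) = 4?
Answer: 4008505785/4189497568 ≈ 0.95680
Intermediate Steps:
C(a) = -½ (C(a) = -¼*2 = -½)
p(A) = -4/(7*A)
G(V, b) = 9 (G(V, b) = 3² = 9)
222033/232028 + G(C(25), p(26))/(-72224) = 222033/232028 + 9/(-72224) = 222033*(1/232028) + 9*(-1/72224) = 222033/232028 - 9/72224 = 4008505785/4189497568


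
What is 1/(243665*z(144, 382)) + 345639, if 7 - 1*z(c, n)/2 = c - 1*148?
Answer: 1852842792571/5360630 ≈ 3.4564e+5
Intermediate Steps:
z(c, n) = 310 - 2*c (z(c, n) = 14 - 2*(c - 1*148) = 14 - 2*(c - 148) = 14 - 2*(-148 + c) = 14 + (296 - 2*c) = 310 - 2*c)
1/(243665*z(144, 382)) + 345639 = 1/(243665*(310 - 2*144)) + 345639 = 1/(243665*(310 - 288)) + 345639 = (1/243665)/22 + 345639 = (1/243665)*(1/22) + 345639 = 1/5360630 + 345639 = 1852842792571/5360630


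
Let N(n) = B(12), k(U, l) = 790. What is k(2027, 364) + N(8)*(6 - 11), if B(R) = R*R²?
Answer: -7850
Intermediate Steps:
B(R) = R³
N(n) = 1728 (N(n) = 12³ = 1728)
k(2027, 364) + N(8)*(6 - 11) = 790 + 1728*(6 - 11) = 790 + 1728*(-5) = 790 - 8640 = -7850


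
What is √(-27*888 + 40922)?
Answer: √16946 ≈ 130.18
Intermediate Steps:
√(-27*888 + 40922) = √(-23976 + 40922) = √16946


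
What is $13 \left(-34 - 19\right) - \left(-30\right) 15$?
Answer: $-239$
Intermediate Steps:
$13 \left(-34 - 19\right) - \left(-30\right) 15 = 13 \left(-53\right) - -450 = -689 + 450 = -239$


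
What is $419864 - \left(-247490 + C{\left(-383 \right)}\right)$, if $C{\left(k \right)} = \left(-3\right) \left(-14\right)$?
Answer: $667312$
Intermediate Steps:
$C{\left(k \right)} = 42$
$419864 - \left(-247490 + C{\left(-383 \right)}\right) = 419864 - \left(-247490 + 42\right) = 419864 - -247448 = 419864 + 247448 = 667312$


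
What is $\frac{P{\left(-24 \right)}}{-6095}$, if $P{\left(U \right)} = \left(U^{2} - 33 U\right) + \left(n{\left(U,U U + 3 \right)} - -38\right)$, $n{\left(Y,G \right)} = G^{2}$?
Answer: $- \frac{336647}{6095} \approx -55.233$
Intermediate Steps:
$P{\left(U \right)} = 38 + U^{2} + \left(3 + U^{2}\right)^{2} - 33 U$ ($P{\left(U \right)} = \left(U^{2} - 33 U\right) + \left(\left(U U + 3\right)^{2} - -38\right) = \left(U^{2} - 33 U\right) + \left(\left(U^{2} + 3\right)^{2} + 38\right) = \left(U^{2} - 33 U\right) + \left(\left(3 + U^{2}\right)^{2} + 38\right) = \left(U^{2} - 33 U\right) + \left(38 + \left(3 + U^{2}\right)^{2}\right) = 38 + U^{2} + \left(3 + U^{2}\right)^{2} - 33 U$)
$\frac{P{\left(-24 \right)}}{-6095} = \frac{47 + \left(-24\right)^{4} - -792 + 7 \left(-24\right)^{2}}{-6095} = \left(47 + 331776 + 792 + 7 \cdot 576\right) \left(- \frac{1}{6095}\right) = \left(47 + 331776 + 792 + 4032\right) \left(- \frac{1}{6095}\right) = 336647 \left(- \frac{1}{6095}\right) = - \frac{336647}{6095}$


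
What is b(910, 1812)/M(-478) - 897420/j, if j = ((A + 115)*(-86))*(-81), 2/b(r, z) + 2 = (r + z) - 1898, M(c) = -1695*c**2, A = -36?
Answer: -2645265707281591/1622124258910380 ≈ -1.6307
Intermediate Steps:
b(r, z) = 2/(-1900 + r + z) (b(r, z) = 2/(-2 + ((r + z) - 1898)) = 2/(-2 + (-1898 + r + z)) = 2/(-1900 + r + z))
j = 550314 (j = ((-36 + 115)*(-86))*(-81) = (79*(-86))*(-81) = -6794*(-81) = 550314)
b(910, 1812)/M(-478) - 897420/j = (2/(-1900 + 910 + 1812))/((-1695*(-478)**2)) - 897420/550314 = (2/822)/((-1695*228484)) - 897420*1/550314 = (2*(1/822))/(-387280380) - 149570/91719 = (1/411)*(-1/387280380) - 149570/91719 = -1/159172236180 - 149570/91719 = -2645265707281591/1622124258910380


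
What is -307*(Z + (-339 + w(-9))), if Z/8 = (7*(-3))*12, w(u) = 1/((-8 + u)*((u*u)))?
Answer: 995550652/1377 ≈ 7.2299e+5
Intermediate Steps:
w(u) = 1/(u**2*(-8 + u)) (w(u) = 1/((-8 + u)*(u**2)) = 1/((-8 + u)*u**2) = 1/(u**2*(-8 + u)))
Z = -2016 (Z = 8*((7*(-3))*12) = 8*(-21*12) = 8*(-252) = -2016)
-307*(Z + (-339 + w(-9))) = -307*(-2016 + (-339 + 1/((-9)**2*(-8 - 9)))) = -307*(-2016 + (-339 + (1/81)/(-17))) = -307*(-2016 + (-339 + (1/81)*(-1/17))) = -307*(-2016 + (-339 - 1/1377)) = -307*(-2016 - 466804/1377) = -307*(-3242836/1377) = 995550652/1377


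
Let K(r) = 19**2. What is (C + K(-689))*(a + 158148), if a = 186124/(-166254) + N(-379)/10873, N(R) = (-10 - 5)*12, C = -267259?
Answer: -12716750316272898652/301279957 ≈ -4.2209e+10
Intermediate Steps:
N(R) = -180 (N(R) = -15*12 = -180)
a = -1026825986/903839871 (a = 186124/(-166254) - 180/10873 = 186124*(-1/166254) - 180*1/10873 = -93062/83127 - 180/10873 = -1026825986/903839871 ≈ -1.1361)
K(r) = 361
(C + K(-689))*(a + 158148) = (-267259 + 361)*(-1026825986/903839871 + 158148) = -266898*142939441092922/903839871 = -12716750316272898652/301279957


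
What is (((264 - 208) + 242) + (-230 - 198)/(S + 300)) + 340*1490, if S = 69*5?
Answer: 326948782/645 ≈ 5.0690e+5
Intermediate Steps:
S = 345
(((264 - 208) + 242) + (-230 - 198)/(S + 300)) + 340*1490 = (((264 - 208) + 242) + (-230 - 198)/(345 + 300)) + 340*1490 = ((56 + 242) - 428/645) + 506600 = (298 - 428*1/645) + 506600 = (298 - 428/645) + 506600 = 191782/645 + 506600 = 326948782/645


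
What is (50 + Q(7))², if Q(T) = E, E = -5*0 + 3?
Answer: 2809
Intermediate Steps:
E = 3 (E = 0 + 3 = 3)
Q(T) = 3
(50 + Q(7))² = (50 + 3)² = 53² = 2809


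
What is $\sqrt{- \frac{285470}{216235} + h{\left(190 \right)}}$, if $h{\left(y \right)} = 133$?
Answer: $\frac{\sqrt{246281155979}}{43247} \approx 11.475$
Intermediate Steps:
$\sqrt{- \frac{285470}{216235} + h{\left(190 \right)}} = \sqrt{- \frac{285470}{216235} + 133} = \sqrt{\left(-285470\right) \frac{1}{216235} + 133} = \sqrt{- \frac{57094}{43247} + 133} = \sqrt{\frac{5694757}{43247}} = \frac{\sqrt{246281155979}}{43247}$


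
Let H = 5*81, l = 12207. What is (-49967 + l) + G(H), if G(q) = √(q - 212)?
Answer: -37760 + √193 ≈ -37746.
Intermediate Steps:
H = 405
G(q) = √(-212 + q)
(-49967 + l) + G(H) = (-49967 + 12207) + √(-212 + 405) = -37760 + √193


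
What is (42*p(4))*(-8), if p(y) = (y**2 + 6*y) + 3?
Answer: -14448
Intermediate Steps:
p(y) = 3 + y**2 + 6*y
(42*p(4))*(-8) = (42*(3 + 4**2 + 6*4))*(-8) = (42*(3 + 16 + 24))*(-8) = (42*43)*(-8) = 1806*(-8) = -14448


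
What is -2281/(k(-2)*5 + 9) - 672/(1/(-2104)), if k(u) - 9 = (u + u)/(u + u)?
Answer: 83417111/59 ≈ 1.4139e+6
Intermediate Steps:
k(u) = 10 (k(u) = 9 + (u + u)/(u + u) = 9 + (2*u)/((2*u)) = 9 + (2*u)*(1/(2*u)) = 9 + 1 = 10)
-2281/(k(-2)*5 + 9) - 672/(1/(-2104)) = -2281/(10*5 + 9) - 672/(1/(-2104)) = -2281/(50 + 9) - 672/(-1/2104) = -2281/59 - 672*(-2104) = -2281*1/59 + 1413888 = -2281/59 + 1413888 = 83417111/59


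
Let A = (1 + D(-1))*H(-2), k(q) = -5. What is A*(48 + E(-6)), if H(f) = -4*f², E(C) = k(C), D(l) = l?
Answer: 0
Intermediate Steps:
E(C) = -5
A = 0 (A = (1 - 1)*(-4*(-2)²) = 0*(-4*4) = 0*(-16) = 0)
A*(48 + E(-6)) = 0*(48 - 5) = 0*43 = 0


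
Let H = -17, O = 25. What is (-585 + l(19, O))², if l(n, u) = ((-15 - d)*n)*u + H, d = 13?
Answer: 193265604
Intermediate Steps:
l(n, u) = -17 - 28*n*u (l(n, u) = ((-15 - 1*13)*n)*u - 17 = ((-15 - 13)*n)*u - 17 = (-28*n)*u - 17 = -28*n*u - 17 = -17 - 28*n*u)
(-585 + l(19, O))² = (-585 + (-17 - 28*19*25))² = (-585 + (-17 - 13300))² = (-585 - 13317)² = (-13902)² = 193265604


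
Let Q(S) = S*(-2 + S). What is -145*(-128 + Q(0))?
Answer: 18560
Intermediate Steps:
-145*(-128 + Q(0)) = -145*(-128 + 0*(-2 + 0)) = -145*(-128 + 0*(-2)) = -145*(-128 + 0) = -145*(-128) = 18560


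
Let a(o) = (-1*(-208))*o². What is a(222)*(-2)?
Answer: -20502144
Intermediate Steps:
a(o) = 208*o²
a(222)*(-2) = (208*222²)*(-2) = (208*49284)*(-2) = 10251072*(-2) = -20502144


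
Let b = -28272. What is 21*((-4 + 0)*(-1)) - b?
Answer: 28356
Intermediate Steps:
21*((-4 + 0)*(-1)) - b = 21*((-4 + 0)*(-1)) - 1*(-28272) = 21*(-4*(-1)) + 28272 = 21*4 + 28272 = 84 + 28272 = 28356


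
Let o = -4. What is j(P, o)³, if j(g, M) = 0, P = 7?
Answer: 0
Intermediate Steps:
j(P, o)³ = 0³ = 0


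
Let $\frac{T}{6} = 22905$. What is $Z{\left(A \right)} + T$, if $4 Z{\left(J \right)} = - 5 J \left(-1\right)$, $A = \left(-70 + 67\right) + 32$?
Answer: $\frac{549865}{4} \approx 1.3747 \cdot 10^{5}$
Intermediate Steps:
$A = 29$ ($A = -3 + 32 = 29$)
$T = 137430$ ($T = 6 \cdot 22905 = 137430$)
$Z{\left(J \right)} = \frac{5 J}{4}$ ($Z{\left(J \right)} = \frac{- 5 J \left(-1\right)}{4} = \frac{5 J}{4}$)
$Z{\left(A \right)} + T = \frac{5}{4} \cdot 29 + 137430 = \frac{145}{4} + 137430 = \frac{549865}{4}$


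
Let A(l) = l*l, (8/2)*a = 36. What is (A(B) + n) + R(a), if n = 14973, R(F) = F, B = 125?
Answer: 30607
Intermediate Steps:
a = 9 (a = (¼)*36 = 9)
A(l) = l²
(A(B) + n) + R(a) = (125² + 14973) + 9 = (15625 + 14973) + 9 = 30598 + 9 = 30607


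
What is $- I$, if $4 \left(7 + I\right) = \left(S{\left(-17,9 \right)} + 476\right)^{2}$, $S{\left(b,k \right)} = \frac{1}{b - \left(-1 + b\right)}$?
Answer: $- \frac{227501}{4} \approx -56875.0$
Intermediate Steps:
$S{\left(b,k \right)} = 1$ ($S{\left(b,k \right)} = 1^{-1} = 1$)
$I = \frac{227501}{4}$ ($I = -7 + \frac{\left(1 + 476\right)^{2}}{4} = -7 + \frac{477^{2}}{4} = -7 + \frac{1}{4} \cdot 227529 = -7 + \frac{227529}{4} = \frac{227501}{4} \approx 56875.0$)
$- I = \left(-1\right) \frac{227501}{4} = - \frac{227501}{4}$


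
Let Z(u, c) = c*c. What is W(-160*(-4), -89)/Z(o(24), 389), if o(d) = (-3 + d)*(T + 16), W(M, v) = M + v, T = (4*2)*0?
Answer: 551/151321 ≈ 0.0036413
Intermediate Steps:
T = 0 (T = 8*0 = 0)
o(d) = -48 + 16*d (o(d) = (-3 + d)*(0 + 16) = (-3 + d)*16 = -48 + 16*d)
Z(u, c) = c**2
W(-160*(-4), -89)/Z(o(24), 389) = (-160*(-4) - 89)/(389**2) = (640 - 89)/151321 = 551*(1/151321) = 551/151321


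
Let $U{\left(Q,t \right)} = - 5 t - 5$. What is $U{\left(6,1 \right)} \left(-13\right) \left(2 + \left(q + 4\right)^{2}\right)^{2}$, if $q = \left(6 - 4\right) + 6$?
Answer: $2771080$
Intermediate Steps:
$U{\left(Q,t \right)} = -5 - 5 t$
$q = 8$ ($q = 2 + 6 = 8$)
$U{\left(6,1 \right)} \left(-13\right) \left(2 + \left(q + 4\right)^{2}\right)^{2} = \left(-5 - 5\right) \left(-13\right) \left(2 + \left(8 + 4\right)^{2}\right)^{2} = \left(-5 - 5\right) \left(-13\right) \left(2 + 12^{2}\right)^{2} = \left(-10\right) \left(-13\right) \left(2 + 144\right)^{2} = 130 \cdot 146^{2} = 130 \cdot 21316 = 2771080$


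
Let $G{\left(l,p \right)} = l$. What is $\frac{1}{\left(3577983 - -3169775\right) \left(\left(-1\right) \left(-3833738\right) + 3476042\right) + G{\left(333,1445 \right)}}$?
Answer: $\frac{1}{49324626473573} \approx 2.0274 \cdot 10^{-14}$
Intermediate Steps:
$\frac{1}{\left(3577983 - -3169775\right) \left(\left(-1\right) \left(-3833738\right) + 3476042\right) + G{\left(333,1445 \right)}} = \frac{1}{\left(3577983 - -3169775\right) \left(\left(-1\right) \left(-3833738\right) + 3476042\right) + 333} = \frac{1}{\left(3577983 + 3169775\right) \left(3833738 + 3476042\right) + 333} = \frac{1}{6747758 \cdot 7309780 + 333} = \frac{1}{49324626473240 + 333} = \frac{1}{49324626473573}$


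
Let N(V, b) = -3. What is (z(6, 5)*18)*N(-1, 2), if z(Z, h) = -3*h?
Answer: 810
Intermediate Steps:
(z(6, 5)*18)*N(-1, 2) = (-3*5*18)*(-3) = -15*18*(-3) = -270*(-3) = 810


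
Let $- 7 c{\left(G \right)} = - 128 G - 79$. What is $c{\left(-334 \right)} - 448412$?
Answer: $- \frac{3181557}{7} \approx -4.5451 \cdot 10^{5}$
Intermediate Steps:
$c{\left(G \right)} = \frac{79}{7} + \frac{128 G}{7}$ ($c{\left(G \right)} = - \frac{- 128 G - 79}{7} = - \frac{-79 - 128 G}{7} = \frac{79}{7} + \frac{128 G}{7}$)
$c{\left(-334 \right)} - 448412 = \left(\frac{79}{7} + \frac{128}{7} \left(-334\right)\right) - 448412 = \left(\frac{79}{7} - \frac{42752}{7}\right) - 448412 = - \frac{42673}{7} - 448412 = - \frac{3181557}{7}$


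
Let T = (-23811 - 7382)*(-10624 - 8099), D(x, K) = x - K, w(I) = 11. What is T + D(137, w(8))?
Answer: 584026665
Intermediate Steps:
T = 584026539 (T = -31193*(-18723) = 584026539)
T + D(137, w(8)) = 584026539 + (137 - 1*11) = 584026539 + (137 - 11) = 584026539 + 126 = 584026665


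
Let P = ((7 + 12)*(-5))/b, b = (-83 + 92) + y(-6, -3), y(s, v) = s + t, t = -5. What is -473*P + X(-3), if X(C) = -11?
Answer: -44957/2 ≈ -22479.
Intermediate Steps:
y(s, v) = -5 + s (y(s, v) = s - 5 = -5 + s)
b = -2 (b = (-83 + 92) + (-5 - 6) = 9 - 11 = -2)
P = 95/2 (P = ((7 + 12)*(-5))/(-2) = (19*(-5))*(-½) = -95*(-½) = 95/2 ≈ 47.500)
-473*P + X(-3) = -473*95/2 - 11 = -44935/2 - 11 = -44957/2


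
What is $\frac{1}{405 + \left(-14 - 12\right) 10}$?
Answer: $\frac{1}{145} \approx 0.0068966$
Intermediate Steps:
$\frac{1}{405 + \left(-14 - 12\right) 10} = \frac{1}{405 - 260} = \frac{1}{145}$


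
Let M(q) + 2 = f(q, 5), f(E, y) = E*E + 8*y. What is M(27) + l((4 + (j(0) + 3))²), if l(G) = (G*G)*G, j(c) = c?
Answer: 118416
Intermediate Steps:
f(E, y) = E² + 8*y
M(q) = 38 + q² (M(q) = -2 + (q² + 8*5) = -2 + (q² + 40) = -2 + (40 + q²) = 38 + q²)
l(G) = G³ (l(G) = G²*G = G³)
M(27) + l((4 + (j(0) + 3))²) = (38 + 27²) + ((4 + (0 + 3))²)³ = (38 + 729) + ((4 + 3)²)³ = 767 + (7²)³ = 767 + 49³ = 767 + 117649 = 118416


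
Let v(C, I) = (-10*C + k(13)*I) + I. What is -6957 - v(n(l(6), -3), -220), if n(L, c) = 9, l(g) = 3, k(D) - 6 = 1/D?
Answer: -69031/13 ≈ -5310.1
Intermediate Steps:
k(D) = 6 + 1/D
v(C, I) = -10*C + 92*I/13 (v(C, I) = (-10*C + (6 + 1/13)*I) + I = (-10*C + 79*I/13) + I = -10*C + 92*I/13)
-6957 - v(n(l(6), -3), -220) = -6957 - (-10*9 + (92/13)*(-220)) = -6957 - (-90 - 20240/13) = -6957 - 1*(-21410/13) = -6957 + 21410/13 = -69031/13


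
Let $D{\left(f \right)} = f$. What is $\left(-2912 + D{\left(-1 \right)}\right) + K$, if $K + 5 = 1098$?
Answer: $-1820$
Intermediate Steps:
$K = 1093$ ($K = -5 + 1098 = 1093$)
$\left(-2912 + D{\left(-1 \right)}\right) + K = \left(-2912 - 1\right) + 1093 = -2913 + 1093 = -1820$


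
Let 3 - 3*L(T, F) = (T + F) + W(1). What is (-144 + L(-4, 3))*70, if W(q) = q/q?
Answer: -10010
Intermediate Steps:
W(q) = 1
L(T, F) = ⅔ - F/3 - T/3 (L(T, F) = 1 - ((T + F) + 1)/3 = 1 - ((F + T) + 1)/3 = 1 - (1 + F + T)/3 = 1 + (-⅓ - F/3 - T/3) = ⅔ - F/3 - T/3)
(-144 + L(-4, 3))*70 = (-144 + (⅔ - ⅓*3 - ⅓*(-4)))*70 = (-144 + (⅔ - 1 + 4/3))*70 = (-144 + 1)*70 = -143*70 = -10010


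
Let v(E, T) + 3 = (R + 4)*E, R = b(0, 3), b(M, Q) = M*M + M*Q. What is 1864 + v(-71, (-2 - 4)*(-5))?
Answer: 1577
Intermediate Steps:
b(M, Q) = M**2 + M*Q
R = 0 (R = 0*(0 + 3) = 0*3 = 0)
v(E, T) = -3 + 4*E (v(E, T) = -3 + (0 + 4)*E = -3 + 4*E)
1864 + v(-71, (-2 - 4)*(-5)) = 1864 + (-3 + 4*(-71)) = 1864 + (-3 - 284) = 1864 - 287 = 1577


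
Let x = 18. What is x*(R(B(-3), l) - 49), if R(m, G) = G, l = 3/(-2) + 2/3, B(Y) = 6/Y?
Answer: -897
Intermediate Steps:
l = -⅚ (l = 3*(-½) + 2*(⅓) = -3/2 + ⅔ = -⅚ ≈ -0.83333)
x*(R(B(-3), l) - 49) = 18*(-⅚ - 49) = 18*(-299/6) = -897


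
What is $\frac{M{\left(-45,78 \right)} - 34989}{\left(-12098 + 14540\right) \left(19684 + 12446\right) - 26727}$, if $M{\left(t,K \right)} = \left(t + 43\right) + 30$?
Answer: $- \frac{34961}{78434733} \approx -0.00044573$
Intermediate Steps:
$M{\left(t,K \right)} = 73 + t$ ($M{\left(t,K \right)} = \left(43 + t\right) + 30 = 73 + t$)
$\frac{M{\left(-45,78 \right)} - 34989}{\left(-12098 + 14540\right) \left(19684 + 12446\right) - 26727} = \frac{\left(73 - 45\right) - 34989}{\left(-12098 + 14540\right) \left(19684 + 12446\right) - 26727} = \frac{28 - 34989}{2442 \cdot 32130 - 26727} = - \frac{34961}{78461460 - 26727} = - \frac{34961}{78434733}$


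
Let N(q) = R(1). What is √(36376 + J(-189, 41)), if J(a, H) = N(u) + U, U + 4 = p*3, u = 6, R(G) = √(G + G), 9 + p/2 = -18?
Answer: √(36210 + √2) ≈ 190.29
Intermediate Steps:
p = -54 (p = -18 + 2*(-18) = -18 - 36 = -54)
R(G) = √2*√G (R(G) = √(2*G) = √2*√G)
U = -166 (U = -4 - 54*3 = -4 - 162 = -166)
N(q) = √2 (N(q) = √2*√1 = √2*1 = √2)
J(a, H) = -166 + √2 (J(a, H) = √2 - 166 = -166 + √2)
√(36376 + J(-189, 41)) = √(36376 + (-166 + √2)) = √(36210 + √2)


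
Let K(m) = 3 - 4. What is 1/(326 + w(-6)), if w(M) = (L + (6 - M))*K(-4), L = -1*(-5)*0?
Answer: 1/314 ≈ 0.0031847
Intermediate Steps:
K(m) = -1
L = 0 (L = 5*0 = 0)
w(M) = -6 + M (w(M) = (0 + (6 - M))*(-1) = (6 - M)*(-1) = -6 + M)
1/(326 + w(-6)) = 1/(326 + (-6 - 6)) = 1/(326 - 12) = 1/314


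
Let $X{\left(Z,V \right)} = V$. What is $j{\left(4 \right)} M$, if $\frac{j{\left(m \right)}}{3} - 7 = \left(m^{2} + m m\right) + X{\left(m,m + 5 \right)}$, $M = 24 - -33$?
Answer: $8208$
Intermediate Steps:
$M = 57$ ($M = 24 + 33 = 57$)
$j{\left(m \right)} = 36 + 3 m + 6 m^{2}$ ($j{\left(m \right)} = 21 + 3 \left(\left(m^{2} + m m\right) + \left(m + 5\right)\right) = 21 + 3 \left(\left(m^{2} + m^{2}\right) + \left(5 + m\right)\right) = 21 + 3 \left(2 m^{2} + \left(5 + m\right)\right) = 21 + 3 \left(5 + m + 2 m^{2}\right) = 21 + \left(15 + 3 m + 6 m^{2}\right) = 36 + 3 m + 6 m^{2}$)
$j{\left(4 \right)} M = \left(36 + 3 \cdot 4 + 6 \cdot 4^{2}\right) 57 = \left(36 + 12 + 6 \cdot 16\right) 57 = \left(36 + 12 + 96\right) 57 = 144 \cdot 57 = 8208$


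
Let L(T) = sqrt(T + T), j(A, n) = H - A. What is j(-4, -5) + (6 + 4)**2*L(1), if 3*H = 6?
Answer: 6 + 100*sqrt(2) ≈ 147.42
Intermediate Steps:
H = 2 (H = (1/3)*6 = 2)
j(A, n) = 2 - A
L(T) = sqrt(2)*sqrt(T) (L(T) = sqrt(2*T) = sqrt(2)*sqrt(T))
j(-4, -5) + (6 + 4)**2*L(1) = (2 - 1*(-4)) + (6 + 4)**2*(sqrt(2)*sqrt(1)) = (2 + 4) + 10**2*(sqrt(2)*1) = 6 + 100*sqrt(2)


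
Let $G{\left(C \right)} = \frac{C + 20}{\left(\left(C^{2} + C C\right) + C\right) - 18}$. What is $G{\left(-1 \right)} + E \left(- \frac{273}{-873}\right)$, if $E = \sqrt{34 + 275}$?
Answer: $- \frac{19}{17} + \frac{91 \sqrt{309}}{291} \approx 4.3794$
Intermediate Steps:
$E = \sqrt{309} \approx 17.578$
$G{\left(C \right)} = \frac{20 + C}{-18 + C + 2 C^{2}}$ ($G{\left(C \right)} = \frac{20 + C}{\left(\left(C^{2} + C^{2}\right) + C\right) - 18} = \frac{20 + C}{\left(2 C^{2} + C\right) - 18} = \frac{20 + C}{\left(C + 2 C^{2}\right) - 18} = \frac{20 + C}{-18 + C + 2 C^{2}}$)
$G{\left(-1 \right)} + E \left(- \frac{273}{-873}\right) = \frac{20 - 1}{-18 - 1 + 2 \left(-1\right)^{2}} + \sqrt{309} \left(- \frac{273}{-873}\right) = \frac{1}{-18 - 1 + 2 \cdot 1} \cdot 19 + \sqrt{309} \left(\left(-273\right) \left(- \frac{1}{873}\right)\right) = \frac{1}{-18 - 1 + 2} \cdot 19 + \sqrt{309} \cdot \frac{91}{291} = \frac{1}{-17} \cdot 19 + \frac{91 \sqrt{309}}{291} = \left(- \frac{1}{17}\right) 19 + \frac{91 \sqrt{309}}{291} = - \frac{19}{17} + \frac{91 \sqrt{309}}{291}$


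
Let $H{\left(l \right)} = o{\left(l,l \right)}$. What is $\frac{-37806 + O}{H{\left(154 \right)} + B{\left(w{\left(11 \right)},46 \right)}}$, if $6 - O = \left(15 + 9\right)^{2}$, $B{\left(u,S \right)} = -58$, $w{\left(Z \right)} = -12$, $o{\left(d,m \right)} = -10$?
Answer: $\frac{9594}{17} \approx 564.35$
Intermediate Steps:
$H{\left(l \right)} = -10$
$O = -570$ ($O = 6 - \left(15 + 9\right)^{2} = 6 - 24^{2} = 6 - 576 = -570$)
$\frac{-37806 + O}{H{\left(154 \right)} + B{\left(w{\left(11 \right)},46 \right)}} = \frac{-37806 - 570}{-10 - 58} = - \frac{38376}{-68} = \left(-38376\right) \left(- \frac{1}{68}\right) = \frac{9594}{17}$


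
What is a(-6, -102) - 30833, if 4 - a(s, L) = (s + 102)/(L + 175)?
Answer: -2250613/73 ≈ -30830.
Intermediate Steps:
a(s, L) = 4 - (102 + s)/(175 + L) (a(s, L) = 4 - (s + 102)/(L + 175) = 4 - (102 + s)/(175 + L))
a(-6, -102) - 30833 = (598 - 1*(-6) + 4*(-102))/(175 - 102) - 30833 = (598 + 6 - 408)/73 - 30833 = (1/73)*196 - 30833 = 196/73 - 30833 = -2250613/73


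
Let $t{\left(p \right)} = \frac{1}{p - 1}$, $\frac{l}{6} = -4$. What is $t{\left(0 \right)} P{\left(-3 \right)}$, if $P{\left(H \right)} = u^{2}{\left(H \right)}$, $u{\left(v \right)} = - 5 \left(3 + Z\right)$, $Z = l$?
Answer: $-11025$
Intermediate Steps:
$l = -24$ ($l = 6 \left(-4\right) = -24$)
$Z = -24$
$u{\left(v \right)} = 105$ ($u{\left(v \right)} = - 5 \left(3 - 24\right) = \left(-5\right) \left(-21\right) = 105$)
$t{\left(p \right)} = \frac{1}{-1 + p}$
$P{\left(H \right)} = 11025$ ($P{\left(H \right)} = 105^{2} = 11025$)
$t{\left(0 \right)} P{\left(-3 \right)} = \frac{1}{-1 + 0} \cdot 11025 = \frac{1}{-1} \cdot 11025 = \left(-1\right) 11025 = -11025$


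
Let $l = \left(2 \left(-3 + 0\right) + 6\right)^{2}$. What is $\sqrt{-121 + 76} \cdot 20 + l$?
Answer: $60 i \sqrt{5} \approx 134.16 i$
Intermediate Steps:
$l = 0$ ($l = \left(2 \left(-3\right) + 6\right)^{2} = \left(-6 + 6\right)^{2} = 0^{2} = 0$)
$\sqrt{-121 + 76} \cdot 20 + l = \sqrt{-121 + 76} \cdot 20 + 0 = \sqrt{-45} \cdot 20 + 0 = 3 i \sqrt{5} \cdot 20 + 0 = 60 i \sqrt{5} + 0 = 60 i \sqrt{5}$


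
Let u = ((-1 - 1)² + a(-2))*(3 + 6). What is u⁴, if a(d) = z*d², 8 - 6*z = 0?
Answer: 49787136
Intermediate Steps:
z = 4/3 (z = 4/3 - ⅙*0 = 4/3 + 0 = 4/3 ≈ 1.3333)
a(d) = 4*d²/3
u = 84 (u = ((-1 - 1)² + (4/3)*(-2)²)*(3 + 6) = ((-2)² + (4/3)*4)*9 = (4 + 16/3)*9 = (28/3)*9 = 84)
u⁴ = 84⁴ = 49787136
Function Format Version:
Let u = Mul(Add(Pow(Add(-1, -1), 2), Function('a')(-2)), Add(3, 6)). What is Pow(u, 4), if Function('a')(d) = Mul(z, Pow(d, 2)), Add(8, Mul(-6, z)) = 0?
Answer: 49787136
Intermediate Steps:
z = Rational(4, 3) (z = Add(Rational(4, 3), Mul(Rational(-1, 6), 0)) = Add(Rational(4, 3), 0) = Rational(4, 3) ≈ 1.3333)
Function('a')(d) = Mul(Rational(4, 3), Pow(d, 2))
u = 84 (u = Mul(Add(Pow(Add(-1, -1), 2), Mul(Rational(4, 3), Pow(-2, 2))), Add(3, 6)) = Mul(Add(Pow(-2, 2), Mul(Rational(4, 3), 4)), 9) = Mul(Add(4, Rational(16, 3)), 9) = Mul(Rational(28, 3), 9) = 84)
Pow(u, 4) = Pow(84, 4) = 49787136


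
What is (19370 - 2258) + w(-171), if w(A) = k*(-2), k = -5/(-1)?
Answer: 17102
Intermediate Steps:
k = 5 (k = -5*(-1) = 5)
w(A) = -10 (w(A) = 5*(-2) = -10)
(19370 - 2258) + w(-171) = (19370 - 2258) - 10 = 17112 - 10 = 17102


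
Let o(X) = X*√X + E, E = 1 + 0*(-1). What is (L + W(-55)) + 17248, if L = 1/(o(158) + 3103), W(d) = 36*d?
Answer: 10860327272/711313 - 79*√158/2845252 ≈ 15268.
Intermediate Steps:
E = 1 (E = 1 + 0 = 1)
o(X) = 1 + X^(3/2) (o(X) = X*√X + 1 = X^(3/2) + 1 = 1 + X^(3/2))
L = 1/(3104 + 158*√158) (L = 1/((1 + 158^(3/2)) + 3103) = 1/((1 + 158*√158) + 3103) = 1/(3104 + 158*√158) ≈ 0.00019646)
(L + W(-55)) + 17248 = ((388/711313 - 79*√158/2845252) + 36*(-55)) + 17248 = ((388/711313 - 79*√158/2845252) - 1980) + 17248 = (-1408399352/711313 - 79*√158/2845252) + 17248 = 10860327272/711313 - 79*√158/2845252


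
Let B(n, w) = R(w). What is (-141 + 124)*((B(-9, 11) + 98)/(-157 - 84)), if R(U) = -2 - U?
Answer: 1445/241 ≈ 5.9958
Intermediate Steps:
B(n, w) = -2 - w
(-141 + 124)*((B(-9, 11) + 98)/(-157 - 84)) = (-141 + 124)*(((-2 - 1*11) + 98)/(-157 - 84)) = -17*((-2 - 11) + 98)/(-241) = -17*(-13 + 98)*(-1)/241 = -1445*(-1)/241 = -17*(-85/241) = 1445/241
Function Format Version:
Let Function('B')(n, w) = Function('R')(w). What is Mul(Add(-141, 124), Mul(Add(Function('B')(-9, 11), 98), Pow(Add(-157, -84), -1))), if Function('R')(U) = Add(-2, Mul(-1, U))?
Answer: Rational(1445, 241) ≈ 5.9958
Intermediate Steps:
Function('B')(n, w) = Add(-2, Mul(-1, w))
Mul(Add(-141, 124), Mul(Add(Function('B')(-9, 11), 98), Pow(Add(-157, -84), -1))) = Mul(Add(-141, 124), Mul(Add(Add(-2, Mul(-1, 11)), 98), Pow(Add(-157, -84), -1))) = Mul(-17, Mul(Add(Add(-2, -11), 98), Pow(-241, -1))) = Mul(-17, Mul(Add(-13, 98), Rational(-1, 241))) = Mul(-17, Mul(85, Rational(-1, 241))) = Mul(-17, Rational(-85, 241)) = Rational(1445, 241)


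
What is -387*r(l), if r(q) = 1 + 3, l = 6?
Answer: -1548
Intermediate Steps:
r(q) = 4
-387*r(l) = -387*4 = -1548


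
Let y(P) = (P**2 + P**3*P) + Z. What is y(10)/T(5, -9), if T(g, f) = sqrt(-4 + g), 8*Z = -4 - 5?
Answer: 80791/8 ≈ 10099.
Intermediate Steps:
Z = -9/8 (Z = (-4 - 5)/8 = (1/8)*(-9) = -9/8 ≈ -1.1250)
y(P) = -9/8 + P**2 + P**4 (y(P) = (P**2 + P**3*P) - 9/8 = (P**2 + P**4) - 9/8 = -9/8 + P**2 + P**4)
y(10)/T(5, -9) = (-9/8 + 10**2 + 10**4)/(sqrt(-4 + 5)) = (-9/8 + 100 + 10000)/(sqrt(1)) = (80791/8)/1 = (80791/8)*1 = 80791/8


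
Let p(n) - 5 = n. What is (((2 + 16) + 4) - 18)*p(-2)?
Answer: 12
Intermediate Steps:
p(n) = 5 + n
(((2 + 16) + 4) - 18)*p(-2) = (((2 + 16) + 4) - 18)*(5 - 2) = ((18 + 4) - 18)*3 = (22 - 18)*3 = 4*3 = 12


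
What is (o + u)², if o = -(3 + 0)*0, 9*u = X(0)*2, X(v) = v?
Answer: 0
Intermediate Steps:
u = 0 (u = (0*2)/9 = (⅑)*0 = 0)
o = 0 (o = -3*0 = -1*0 = 0)
(o + u)² = (0 + 0)² = 0² = 0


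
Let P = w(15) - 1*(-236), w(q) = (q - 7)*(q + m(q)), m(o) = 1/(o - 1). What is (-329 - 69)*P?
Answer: -993408/7 ≈ -1.4192e+5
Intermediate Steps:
m(o) = 1/(-1 + o)
w(q) = (-7 + q)*(q + 1/(-1 + q)) (w(q) = (q - 7)*(q + 1/(-1 + q)) = (-7 + q)*(q + 1/(-1 + q)))
P = 2496/7 (P = (-7 + 15 + 15*(-1 + 15)*(-7 + 15))/(-1 + 15) - 1*(-236) = (-7 + 15 + 15*14*8)/14 + 236 = (-7 + 15 + 1680)/14 + 236 = (1/14)*1688 + 236 = 844/7 + 236 = 2496/7 ≈ 356.57)
(-329 - 69)*P = (-329 - 69)*(2496/7) = -398*2496/7 = -993408/7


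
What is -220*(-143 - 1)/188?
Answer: 7920/47 ≈ 168.51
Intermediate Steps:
-220*(-143 - 1)/188 = -(-31680)/188 = -220*(-36/47) = 7920/47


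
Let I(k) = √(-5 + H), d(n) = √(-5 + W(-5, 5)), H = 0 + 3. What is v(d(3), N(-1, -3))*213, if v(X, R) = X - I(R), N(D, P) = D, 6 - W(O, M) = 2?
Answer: 213*I*(1 - √2) ≈ -88.228*I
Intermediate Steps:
H = 3
W(O, M) = 4 (W(O, M) = 6 - 1*2 = 6 - 2 = 4)
d(n) = I (d(n) = √(-5 + 4) = √(-1) = I)
I(k) = I*√2 (I(k) = √(-5 + 3) = √(-2) = I*√2)
v(X, R) = X - I*√2
v(d(3), N(-1, -3))*213 = (I - I*√2)*213 = 213*I - 213*I*√2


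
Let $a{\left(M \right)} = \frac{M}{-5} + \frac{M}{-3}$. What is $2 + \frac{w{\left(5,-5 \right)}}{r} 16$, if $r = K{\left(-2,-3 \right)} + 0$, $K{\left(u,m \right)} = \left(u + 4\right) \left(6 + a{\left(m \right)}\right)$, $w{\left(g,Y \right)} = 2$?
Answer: $\frac{78}{19} \approx 4.1053$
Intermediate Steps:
$a{\left(M \right)} = - \frac{8 M}{15}$ ($a{\left(M \right)} = M \left(- \frac{1}{5}\right) + M \left(- \frac{1}{3}\right) = - \frac{M}{5} - \frac{M}{3} = - \frac{8 M}{15}$)
$K{\left(u,m \right)} = \left(4 + u\right) \left(6 - \frac{8 m}{15}\right)$ ($K{\left(u,m \right)} = \left(u + 4\right) \left(6 - \frac{8 m}{15}\right) = \left(4 + u\right) \left(6 - \frac{8 m}{15}\right)$)
$r = \frac{76}{5}$ ($r = \left(24 + 6 \left(-2\right) - - \frac{32}{5} - \left(- \frac{8}{5}\right) \left(-2\right)\right) + 0 = \left(24 - 12 + \frac{32}{5} - \frac{16}{5}\right) + 0 = \frac{76}{5} + 0 = \frac{76}{5} \approx 15.2$)
$2 + \frac{w{\left(5,-5 \right)}}{r} 16 = 2 + \frac{2}{\frac{76}{5}} \cdot 16 = 2 + 2 \cdot \frac{5}{76} \cdot 16 = 2 + \frac{5}{38} \cdot 16 = 2 + \frac{40}{19} = \frac{78}{19}$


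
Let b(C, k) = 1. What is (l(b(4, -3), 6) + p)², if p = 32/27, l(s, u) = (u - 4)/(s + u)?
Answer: 77284/35721 ≈ 2.1635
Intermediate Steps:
l(s, u) = (-4 + u)/(s + u)
p = 32/27 (p = 32*(1/27) = 32/27 ≈ 1.1852)
(l(b(4, -3), 6) + p)² = ((-4 + 6)/(1 + 6) + 32/27)² = (2/7 + 32/27)² = (278/189)² = 77284/35721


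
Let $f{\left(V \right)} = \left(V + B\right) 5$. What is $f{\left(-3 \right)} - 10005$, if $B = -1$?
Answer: $-10025$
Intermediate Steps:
$f{\left(V \right)} = -5 + 5 V$ ($f{\left(V \right)} = \left(V - 1\right) 5 = \left(-1 + V\right) 5 = -5 + 5 V$)
$f{\left(-3 \right)} - 10005 = \left(-5 + 5 \left(-3\right)\right) - 10005 = \left(-5 - 15\right) - 10005 = -20 - 10005 = -10025$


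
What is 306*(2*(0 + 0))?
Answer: 0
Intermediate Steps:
306*(2*(0 + 0)) = 306*(2*0) = 306*0 = 0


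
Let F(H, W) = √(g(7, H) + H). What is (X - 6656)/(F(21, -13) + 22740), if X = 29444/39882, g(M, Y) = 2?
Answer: -59174194760/202189062607 + 7806622*√23/606567187821 ≈ -0.29261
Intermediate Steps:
F(H, W) = √(2 + H)
X = 866/1173 (X = 29444*(1/39882) = 866/1173 ≈ 0.73828)
(X - 6656)/(F(21, -13) + 22740) = (866/1173 - 6656)/(√(2 + 21) + 22740) = -7806622/(1173*(√23 + 22740)) = -7806622/(1173*(22740 + √23))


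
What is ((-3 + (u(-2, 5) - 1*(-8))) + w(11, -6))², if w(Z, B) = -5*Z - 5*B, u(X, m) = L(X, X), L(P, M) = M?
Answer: 484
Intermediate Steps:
u(X, m) = X
w(Z, B) = -5*B - 5*Z
((-3 + (u(-2, 5) - 1*(-8))) + w(11, -6))² = ((-3 + (-2 - 1*(-8))) + (-5*(-6) - 5*11))² = ((-3 + (-2 + 8)) + (30 - 55))² = ((-3 + 6) - 25)² = (3 - 25)² = (-22)² = 484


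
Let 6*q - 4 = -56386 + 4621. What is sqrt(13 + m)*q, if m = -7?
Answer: -51761*sqrt(6)/6 ≈ -21131.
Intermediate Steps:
q = -51761/6 (q = 2/3 + (-56386 + 4621)/6 = 2/3 + (1/6)*(-51765) = 2/3 - 17255/2 = -51761/6 ≈ -8626.8)
sqrt(13 + m)*q = sqrt(13 - 7)*(-51761/6) = sqrt(6)*(-51761/6) = -51761*sqrt(6)/6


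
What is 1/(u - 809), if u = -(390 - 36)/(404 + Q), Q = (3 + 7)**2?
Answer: -84/68015 ≈ -0.0012350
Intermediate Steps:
Q = 100 (Q = 10**2 = 100)
u = -59/84 (u = -(390 - 36)/(404 + 100) = -354/504 = -1*59/84 = -59/84 ≈ -0.70238)
1/(u - 809) = 1/(-59/84 - 809) = 1/(-68015/84) = -84/68015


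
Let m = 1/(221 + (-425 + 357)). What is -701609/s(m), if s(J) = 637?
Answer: -701609/637 ≈ -1101.4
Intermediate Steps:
m = 1/153 (m = 1/(221 - 68) = 1/153 ≈ 0.0065359)
-701609/s(m) = -701609/637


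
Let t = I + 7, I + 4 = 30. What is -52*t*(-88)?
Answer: 151008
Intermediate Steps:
I = 26 (I = -4 + 30 = 26)
t = 33 (t = 26 + 7 = 33)
-52*t*(-88) = -52*33*(-88) = -1716*(-88) = 151008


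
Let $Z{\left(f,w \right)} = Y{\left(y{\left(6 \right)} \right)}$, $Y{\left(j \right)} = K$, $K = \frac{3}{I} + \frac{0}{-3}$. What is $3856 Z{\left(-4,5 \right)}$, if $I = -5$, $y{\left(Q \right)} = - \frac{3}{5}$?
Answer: $- \frac{11568}{5} \approx -2313.6$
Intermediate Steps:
$y{\left(Q \right)} = - \frac{3}{5}$ ($y{\left(Q \right)} = \left(-3\right) \frac{1}{5} = - \frac{3}{5}$)
$K = - \frac{3}{5}$ ($K = \frac{3}{-5} + \frac{0}{-3} = 3 \left(- \frac{1}{5}\right) + 0 \left(- \frac{1}{3}\right) = - \frac{3}{5} + 0 = - \frac{3}{5} \approx -0.6$)
$Y{\left(j \right)} = - \frac{3}{5}$
$Z{\left(f,w \right)} = - \frac{3}{5}$
$3856 Z{\left(-4,5 \right)} = 3856 \left(- \frac{3}{5}\right) = - \frac{11568}{5}$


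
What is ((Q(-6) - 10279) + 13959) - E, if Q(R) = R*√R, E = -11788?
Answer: 15468 - 6*I*√6 ≈ 15468.0 - 14.697*I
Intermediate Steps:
Q(R) = R^(3/2)
((Q(-6) - 10279) + 13959) - E = (((-6)^(3/2) - 10279) + 13959) - 1*(-11788) = ((-6*I*√6 - 10279) + 13959) + 11788 = ((-10279 - 6*I*√6) + 13959) + 11788 = (3680 - 6*I*√6) + 11788 = 15468 - 6*I*√6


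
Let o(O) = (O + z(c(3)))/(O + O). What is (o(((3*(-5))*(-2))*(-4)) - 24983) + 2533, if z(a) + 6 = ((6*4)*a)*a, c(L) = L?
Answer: -179603/8 ≈ -22450.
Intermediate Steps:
z(a) = -6 + 24*a**2 (z(a) = -6 + ((6*4)*a)*a = -6 + (24*a)*a = -6 + 24*a**2)
o(O) = (210 + O)/(2*O) (o(O) = (O + (-6 + 24*3**2))/(O + O) = (O + (-6 + 24*9))/((2*O)) = (O + (-6 + 216))*(1/(2*O)) = (O + 210)*(1/(2*O)) = (210 + O)*(1/(2*O)) = (210 + O)/(2*O))
(o(((3*(-5))*(-2))*(-4)) - 24983) + 2533 = ((210 + ((3*(-5))*(-2))*(-4))/(2*((((3*(-5))*(-2))*(-4)))) - 24983) + 2533 = ((210 - 15*(-2)*(-4))/(2*((-15*(-2)*(-4)))) - 24983) + 2533 = ((210 + 30*(-4))/(2*((30*(-4)))) - 24983) + 2533 = ((1/2)*(210 - 120)/(-120) - 24983) + 2533 = ((1/2)*(-1/120)*90 - 24983) + 2533 = (-3/8 - 24983) + 2533 = -199867/8 + 2533 = -179603/8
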